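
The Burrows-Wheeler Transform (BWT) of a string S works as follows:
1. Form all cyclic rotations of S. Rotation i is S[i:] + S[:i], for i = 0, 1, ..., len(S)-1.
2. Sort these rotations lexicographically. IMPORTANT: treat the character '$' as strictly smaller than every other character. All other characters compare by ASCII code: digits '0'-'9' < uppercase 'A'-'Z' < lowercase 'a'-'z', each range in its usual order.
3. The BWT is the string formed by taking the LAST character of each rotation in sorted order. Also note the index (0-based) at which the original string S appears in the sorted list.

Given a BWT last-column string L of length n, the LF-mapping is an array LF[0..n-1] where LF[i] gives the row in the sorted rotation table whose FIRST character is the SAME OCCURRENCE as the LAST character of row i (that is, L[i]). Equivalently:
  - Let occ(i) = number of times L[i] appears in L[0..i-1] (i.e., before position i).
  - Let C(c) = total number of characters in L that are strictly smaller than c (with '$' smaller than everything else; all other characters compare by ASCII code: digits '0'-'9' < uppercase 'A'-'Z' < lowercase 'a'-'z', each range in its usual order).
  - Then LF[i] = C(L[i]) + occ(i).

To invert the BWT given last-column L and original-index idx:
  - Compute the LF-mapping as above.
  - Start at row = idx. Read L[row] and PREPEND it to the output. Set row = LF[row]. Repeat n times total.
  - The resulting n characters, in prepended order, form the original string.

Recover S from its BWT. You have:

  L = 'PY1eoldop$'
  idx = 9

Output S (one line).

LF mapping: 2 3 1 5 7 6 4 8 9 0
Walk LF starting at row 9, prepending L[row]:
  step 1: row=9, L[9]='$', prepend. Next row=LF[9]=0
  step 2: row=0, L[0]='P', prepend. Next row=LF[0]=2
  step 3: row=2, L[2]='1', prepend. Next row=LF[2]=1
  step 4: row=1, L[1]='Y', prepend. Next row=LF[1]=3
  step 5: row=3, L[3]='e', prepend. Next row=LF[3]=5
  step 6: row=5, L[5]='l', prepend. Next row=LF[5]=6
  step 7: row=6, L[6]='d', prepend. Next row=LF[6]=4
  step 8: row=4, L[4]='o', prepend. Next row=LF[4]=7
  step 9: row=7, L[7]='o', prepend. Next row=LF[7]=8
  step 10: row=8, L[8]='p', prepend. Next row=LF[8]=9
Reversed output: poodleY1P$

Answer: poodleY1P$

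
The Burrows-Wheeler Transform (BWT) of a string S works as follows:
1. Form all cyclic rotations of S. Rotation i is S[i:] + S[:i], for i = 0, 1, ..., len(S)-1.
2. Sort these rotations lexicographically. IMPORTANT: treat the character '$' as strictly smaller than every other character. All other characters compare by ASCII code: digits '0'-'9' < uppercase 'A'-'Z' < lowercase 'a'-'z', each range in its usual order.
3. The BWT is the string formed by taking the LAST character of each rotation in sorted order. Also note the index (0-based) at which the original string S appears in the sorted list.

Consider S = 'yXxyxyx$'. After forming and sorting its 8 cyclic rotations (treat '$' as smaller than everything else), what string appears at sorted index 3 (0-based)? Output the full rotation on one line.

Answer: xyx$yXxy

Derivation:
All 8 rotations (rotation i = S[i:]+S[:i]):
  rot[0] = yXxyxyx$
  rot[1] = Xxyxyx$y
  rot[2] = xyxyx$yX
  rot[3] = yxyx$yXx
  rot[4] = xyx$yXxy
  rot[5] = yx$yXxyx
  rot[6] = x$yXxyxy
  rot[7] = $yXxyxyx
Sorted (with $ < everything):
  sorted[0] = $yXxyxyx
  sorted[1] = Xxyxyx$y
  sorted[2] = x$yXxyxy
  sorted[3] = xyx$yXxy
  sorted[4] = xyxyx$yX
  sorted[5] = yXxyxyx$
  sorted[6] = yx$yXxyx
  sorted[7] = yxyx$yXx
sorted[3] = xyx$yXxy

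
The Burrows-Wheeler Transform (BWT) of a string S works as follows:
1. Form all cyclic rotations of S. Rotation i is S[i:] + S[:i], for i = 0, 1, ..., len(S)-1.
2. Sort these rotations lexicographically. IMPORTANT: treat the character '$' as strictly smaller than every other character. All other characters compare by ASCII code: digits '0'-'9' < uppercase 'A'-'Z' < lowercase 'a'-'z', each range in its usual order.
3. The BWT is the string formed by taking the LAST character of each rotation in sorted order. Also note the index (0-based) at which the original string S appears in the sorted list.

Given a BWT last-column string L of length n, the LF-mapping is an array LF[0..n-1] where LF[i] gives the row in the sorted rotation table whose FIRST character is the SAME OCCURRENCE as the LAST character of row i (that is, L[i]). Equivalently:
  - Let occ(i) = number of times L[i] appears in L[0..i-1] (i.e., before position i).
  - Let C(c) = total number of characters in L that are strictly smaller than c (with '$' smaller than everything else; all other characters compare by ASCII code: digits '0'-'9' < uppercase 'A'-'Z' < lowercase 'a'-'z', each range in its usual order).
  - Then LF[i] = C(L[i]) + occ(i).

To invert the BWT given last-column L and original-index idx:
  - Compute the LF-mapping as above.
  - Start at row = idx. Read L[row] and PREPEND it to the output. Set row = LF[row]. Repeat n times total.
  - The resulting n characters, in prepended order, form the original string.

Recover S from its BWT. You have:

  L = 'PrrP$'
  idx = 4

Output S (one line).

Answer: rPrP$

Derivation:
LF mapping: 1 3 4 2 0
Walk LF starting at row 4, prepending L[row]:
  step 1: row=4, L[4]='$', prepend. Next row=LF[4]=0
  step 2: row=0, L[0]='P', prepend. Next row=LF[0]=1
  step 3: row=1, L[1]='r', prepend. Next row=LF[1]=3
  step 4: row=3, L[3]='P', prepend. Next row=LF[3]=2
  step 5: row=2, L[2]='r', prepend. Next row=LF[2]=4
Reversed output: rPrP$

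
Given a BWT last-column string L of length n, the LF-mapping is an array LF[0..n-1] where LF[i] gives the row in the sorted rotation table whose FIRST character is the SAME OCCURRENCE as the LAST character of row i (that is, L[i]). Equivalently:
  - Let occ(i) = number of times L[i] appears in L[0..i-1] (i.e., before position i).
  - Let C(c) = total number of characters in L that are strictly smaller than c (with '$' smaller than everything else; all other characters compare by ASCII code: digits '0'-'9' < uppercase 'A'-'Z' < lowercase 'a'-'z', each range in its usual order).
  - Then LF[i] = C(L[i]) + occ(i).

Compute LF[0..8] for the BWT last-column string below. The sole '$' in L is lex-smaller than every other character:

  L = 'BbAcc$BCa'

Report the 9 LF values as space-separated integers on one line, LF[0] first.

Char counts: '$':1, 'A':1, 'B':2, 'C':1, 'a':1, 'b':1, 'c':2
C (first-col start): C('$')=0, C('A')=1, C('B')=2, C('C')=4, C('a')=5, C('b')=6, C('c')=7
L[0]='B': occ=0, LF[0]=C('B')+0=2+0=2
L[1]='b': occ=0, LF[1]=C('b')+0=6+0=6
L[2]='A': occ=0, LF[2]=C('A')+0=1+0=1
L[3]='c': occ=0, LF[3]=C('c')+0=7+0=7
L[4]='c': occ=1, LF[4]=C('c')+1=7+1=8
L[5]='$': occ=0, LF[5]=C('$')+0=0+0=0
L[6]='B': occ=1, LF[6]=C('B')+1=2+1=3
L[7]='C': occ=0, LF[7]=C('C')+0=4+0=4
L[8]='a': occ=0, LF[8]=C('a')+0=5+0=5

Answer: 2 6 1 7 8 0 3 4 5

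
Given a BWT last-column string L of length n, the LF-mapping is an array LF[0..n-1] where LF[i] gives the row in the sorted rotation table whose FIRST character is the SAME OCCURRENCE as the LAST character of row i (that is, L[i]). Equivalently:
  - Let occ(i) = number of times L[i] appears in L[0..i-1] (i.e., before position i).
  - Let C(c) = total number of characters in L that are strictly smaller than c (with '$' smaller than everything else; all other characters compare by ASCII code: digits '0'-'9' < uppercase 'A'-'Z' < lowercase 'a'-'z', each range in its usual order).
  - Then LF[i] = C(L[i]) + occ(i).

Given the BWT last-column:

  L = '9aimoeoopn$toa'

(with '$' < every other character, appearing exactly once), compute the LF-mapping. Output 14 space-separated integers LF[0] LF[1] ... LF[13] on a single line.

Answer: 1 2 5 6 8 4 9 10 12 7 0 13 11 3

Derivation:
Char counts: '$':1, '9':1, 'a':2, 'e':1, 'i':1, 'm':1, 'n':1, 'o':4, 'p':1, 't':1
C (first-col start): C('$')=0, C('9')=1, C('a')=2, C('e')=4, C('i')=5, C('m')=6, C('n')=7, C('o')=8, C('p')=12, C('t')=13
L[0]='9': occ=0, LF[0]=C('9')+0=1+0=1
L[1]='a': occ=0, LF[1]=C('a')+0=2+0=2
L[2]='i': occ=0, LF[2]=C('i')+0=5+0=5
L[3]='m': occ=0, LF[3]=C('m')+0=6+0=6
L[4]='o': occ=0, LF[4]=C('o')+0=8+0=8
L[5]='e': occ=0, LF[5]=C('e')+0=4+0=4
L[6]='o': occ=1, LF[6]=C('o')+1=8+1=9
L[7]='o': occ=2, LF[7]=C('o')+2=8+2=10
L[8]='p': occ=0, LF[8]=C('p')+0=12+0=12
L[9]='n': occ=0, LF[9]=C('n')+0=7+0=7
L[10]='$': occ=0, LF[10]=C('$')+0=0+0=0
L[11]='t': occ=0, LF[11]=C('t')+0=13+0=13
L[12]='o': occ=3, LF[12]=C('o')+3=8+3=11
L[13]='a': occ=1, LF[13]=C('a')+1=2+1=3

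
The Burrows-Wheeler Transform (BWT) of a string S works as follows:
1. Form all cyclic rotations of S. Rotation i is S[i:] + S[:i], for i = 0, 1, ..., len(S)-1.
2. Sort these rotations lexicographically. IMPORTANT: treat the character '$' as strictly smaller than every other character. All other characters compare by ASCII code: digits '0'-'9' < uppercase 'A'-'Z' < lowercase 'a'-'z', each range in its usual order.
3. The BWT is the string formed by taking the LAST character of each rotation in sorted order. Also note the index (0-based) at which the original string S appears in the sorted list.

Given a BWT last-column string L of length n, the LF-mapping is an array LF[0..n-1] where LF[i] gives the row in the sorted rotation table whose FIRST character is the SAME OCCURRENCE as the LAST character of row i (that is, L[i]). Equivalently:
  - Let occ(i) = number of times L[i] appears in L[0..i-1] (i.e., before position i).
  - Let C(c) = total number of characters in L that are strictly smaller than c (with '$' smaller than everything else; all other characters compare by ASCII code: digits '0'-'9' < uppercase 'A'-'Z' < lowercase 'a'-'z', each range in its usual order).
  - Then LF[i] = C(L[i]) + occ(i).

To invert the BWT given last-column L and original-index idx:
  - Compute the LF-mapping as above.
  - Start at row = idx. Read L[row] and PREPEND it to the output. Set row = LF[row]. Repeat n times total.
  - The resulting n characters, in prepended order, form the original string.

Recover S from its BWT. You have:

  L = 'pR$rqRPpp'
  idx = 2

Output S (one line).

Answer: RPprRpqp$

Derivation:
LF mapping: 4 2 0 8 7 3 1 5 6
Walk LF starting at row 2, prepending L[row]:
  step 1: row=2, L[2]='$', prepend. Next row=LF[2]=0
  step 2: row=0, L[0]='p', prepend. Next row=LF[0]=4
  step 3: row=4, L[4]='q', prepend. Next row=LF[4]=7
  step 4: row=7, L[7]='p', prepend. Next row=LF[7]=5
  step 5: row=5, L[5]='R', prepend. Next row=LF[5]=3
  step 6: row=3, L[3]='r', prepend. Next row=LF[3]=8
  step 7: row=8, L[8]='p', prepend. Next row=LF[8]=6
  step 8: row=6, L[6]='P', prepend. Next row=LF[6]=1
  step 9: row=1, L[1]='R', prepend. Next row=LF[1]=2
Reversed output: RPprRpqp$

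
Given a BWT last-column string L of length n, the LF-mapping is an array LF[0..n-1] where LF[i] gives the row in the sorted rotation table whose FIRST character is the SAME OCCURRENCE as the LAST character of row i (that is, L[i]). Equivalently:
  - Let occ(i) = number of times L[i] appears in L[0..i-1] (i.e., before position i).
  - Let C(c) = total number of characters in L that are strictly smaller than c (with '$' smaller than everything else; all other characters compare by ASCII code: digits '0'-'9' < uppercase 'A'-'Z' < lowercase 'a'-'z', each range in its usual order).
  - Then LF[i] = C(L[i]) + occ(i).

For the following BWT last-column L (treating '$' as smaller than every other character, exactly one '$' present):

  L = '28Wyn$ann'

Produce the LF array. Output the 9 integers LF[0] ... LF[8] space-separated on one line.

Answer: 1 2 3 8 5 0 4 6 7

Derivation:
Char counts: '$':1, '2':1, '8':1, 'W':1, 'a':1, 'n':3, 'y':1
C (first-col start): C('$')=0, C('2')=1, C('8')=2, C('W')=3, C('a')=4, C('n')=5, C('y')=8
L[0]='2': occ=0, LF[0]=C('2')+0=1+0=1
L[1]='8': occ=0, LF[1]=C('8')+0=2+0=2
L[2]='W': occ=0, LF[2]=C('W')+0=3+0=3
L[3]='y': occ=0, LF[3]=C('y')+0=8+0=8
L[4]='n': occ=0, LF[4]=C('n')+0=5+0=5
L[5]='$': occ=0, LF[5]=C('$')+0=0+0=0
L[6]='a': occ=0, LF[6]=C('a')+0=4+0=4
L[7]='n': occ=1, LF[7]=C('n')+1=5+1=6
L[8]='n': occ=2, LF[8]=C('n')+2=5+2=7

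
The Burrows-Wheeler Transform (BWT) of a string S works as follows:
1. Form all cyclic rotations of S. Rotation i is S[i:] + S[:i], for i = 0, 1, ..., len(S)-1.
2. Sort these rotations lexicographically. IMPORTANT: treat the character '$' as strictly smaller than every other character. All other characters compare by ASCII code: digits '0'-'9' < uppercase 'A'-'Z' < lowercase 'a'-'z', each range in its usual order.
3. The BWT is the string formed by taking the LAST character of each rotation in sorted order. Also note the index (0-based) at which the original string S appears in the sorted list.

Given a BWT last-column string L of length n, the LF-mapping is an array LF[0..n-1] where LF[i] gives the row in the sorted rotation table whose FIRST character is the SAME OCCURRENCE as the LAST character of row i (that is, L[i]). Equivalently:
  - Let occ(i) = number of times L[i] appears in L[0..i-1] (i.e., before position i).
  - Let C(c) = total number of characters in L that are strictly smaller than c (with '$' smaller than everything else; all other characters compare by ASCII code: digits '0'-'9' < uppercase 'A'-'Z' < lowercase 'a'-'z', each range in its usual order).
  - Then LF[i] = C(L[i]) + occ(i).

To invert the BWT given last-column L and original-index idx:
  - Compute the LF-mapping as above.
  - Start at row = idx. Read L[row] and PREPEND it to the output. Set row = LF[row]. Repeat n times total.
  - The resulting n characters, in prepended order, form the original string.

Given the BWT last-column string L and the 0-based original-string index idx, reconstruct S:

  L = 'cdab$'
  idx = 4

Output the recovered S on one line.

Answer: dabc$

Derivation:
LF mapping: 3 4 1 2 0
Walk LF starting at row 4, prepending L[row]:
  step 1: row=4, L[4]='$', prepend. Next row=LF[4]=0
  step 2: row=0, L[0]='c', prepend. Next row=LF[0]=3
  step 3: row=3, L[3]='b', prepend. Next row=LF[3]=2
  step 4: row=2, L[2]='a', prepend. Next row=LF[2]=1
  step 5: row=1, L[1]='d', prepend. Next row=LF[1]=4
Reversed output: dabc$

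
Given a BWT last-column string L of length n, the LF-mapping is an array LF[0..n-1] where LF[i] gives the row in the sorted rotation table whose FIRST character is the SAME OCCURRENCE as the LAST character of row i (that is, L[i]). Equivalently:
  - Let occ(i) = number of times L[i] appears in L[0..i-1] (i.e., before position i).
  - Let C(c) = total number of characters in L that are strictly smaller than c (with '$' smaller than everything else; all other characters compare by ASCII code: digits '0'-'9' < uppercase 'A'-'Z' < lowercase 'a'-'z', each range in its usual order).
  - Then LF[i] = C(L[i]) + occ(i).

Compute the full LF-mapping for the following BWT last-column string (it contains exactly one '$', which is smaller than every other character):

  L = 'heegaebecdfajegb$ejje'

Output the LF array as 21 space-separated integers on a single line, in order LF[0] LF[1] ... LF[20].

Answer: 17 7 8 15 1 9 3 10 5 6 14 2 18 11 16 4 0 12 19 20 13

Derivation:
Char counts: '$':1, 'a':2, 'b':2, 'c':1, 'd':1, 'e':7, 'f':1, 'g':2, 'h':1, 'j':3
C (first-col start): C('$')=0, C('a')=1, C('b')=3, C('c')=5, C('d')=6, C('e')=7, C('f')=14, C('g')=15, C('h')=17, C('j')=18
L[0]='h': occ=0, LF[0]=C('h')+0=17+0=17
L[1]='e': occ=0, LF[1]=C('e')+0=7+0=7
L[2]='e': occ=1, LF[2]=C('e')+1=7+1=8
L[3]='g': occ=0, LF[3]=C('g')+0=15+0=15
L[4]='a': occ=0, LF[4]=C('a')+0=1+0=1
L[5]='e': occ=2, LF[5]=C('e')+2=7+2=9
L[6]='b': occ=0, LF[6]=C('b')+0=3+0=3
L[7]='e': occ=3, LF[7]=C('e')+3=7+3=10
L[8]='c': occ=0, LF[8]=C('c')+0=5+0=5
L[9]='d': occ=0, LF[9]=C('d')+0=6+0=6
L[10]='f': occ=0, LF[10]=C('f')+0=14+0=14
L[11]='a': occ=1, LF[11]=C('a')+1=1+1=2
L[12]='j': occ=0, LF[12]=C('j')+0=18+0=18
L[13]='e': occ=4, LF[13]=C('e')+4=7+4=11
L[14]='g': occ=1, LF[14]=C('g')+1=15+1=16
L[15]='b': occ=1, LF[15]=C('b')+1=3+1=4
L[16]='$': occ=0, LF[16]=C('$')+0=0+0=0
L[17]='e': occ=5, LF[17]=C('e')+5=7+5=12
L[18]='j': occ=1, LF[18]=C('j')+1=18+1=19
L[19]='j': occ=2, LF[19]=C('j')+2=18+2=20
L[20]='e': occ=6, LF[20]=C('e')+6=7+6=13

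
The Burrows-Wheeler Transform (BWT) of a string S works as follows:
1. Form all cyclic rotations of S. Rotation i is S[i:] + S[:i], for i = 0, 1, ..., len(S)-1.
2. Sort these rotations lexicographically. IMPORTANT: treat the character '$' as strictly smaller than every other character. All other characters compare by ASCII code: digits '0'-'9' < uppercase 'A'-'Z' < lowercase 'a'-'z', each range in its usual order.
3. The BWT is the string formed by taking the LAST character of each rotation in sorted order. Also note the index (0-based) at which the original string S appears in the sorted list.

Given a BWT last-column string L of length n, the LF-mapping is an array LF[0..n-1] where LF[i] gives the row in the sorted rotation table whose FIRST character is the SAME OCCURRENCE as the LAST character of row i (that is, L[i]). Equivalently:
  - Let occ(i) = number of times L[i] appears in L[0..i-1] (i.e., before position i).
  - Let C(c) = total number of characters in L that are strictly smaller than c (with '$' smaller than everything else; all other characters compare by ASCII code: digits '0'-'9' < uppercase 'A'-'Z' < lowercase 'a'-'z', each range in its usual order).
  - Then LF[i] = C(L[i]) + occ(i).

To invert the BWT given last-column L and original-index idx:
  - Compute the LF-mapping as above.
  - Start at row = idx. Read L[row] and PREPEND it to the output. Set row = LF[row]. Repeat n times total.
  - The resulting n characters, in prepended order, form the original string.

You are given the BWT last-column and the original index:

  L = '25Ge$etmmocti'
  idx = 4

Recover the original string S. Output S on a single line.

Answer: committeeG52$

Derivation:
LF mapping: 1 2 3 5 0 6 11 8 9 10 4 12 7
Walk LF starting at row 4, prepending L[row]:
  step 1: row=4, L[4]='$', prepend. Next row=LF[4]=0
  step 2: row=0, L[0]='2', prepend. Next row=LF[0]=1
  step 3: row=1, L[1]='5', prepend. Next row=LF[1]=2
  step 4: row=2, L[2]='G', prepend. Next row=LF[2]=3
  step 5: row=3, L[3]='e', prepend. Next row=LF[3]=5
  step 6: row=5, L[5]='e', prepend. Next row=LF[5]=6
  step 7: row=6, L[6]='t', prepend. Next row=LF[6]=11
  step 8: row=11, L[11]='t', prepend. Next row=LF[11]=12
  step 9: row=12, L[12]='i', prepend. Next row=LF[12]=7
  step 10: row=7, L[7]='m', prepend. Next row=LF[7]=8
  step 11: row=8, L[8]='m', prepend. Next row=LF[8]=9
  step 12: row=9, L[9]='o', prepend. Next row=LF[9]=10
  step 13: row=10, L[10]='c', prepend. Next row=LF[10]=4
Reversed output: committeeG52$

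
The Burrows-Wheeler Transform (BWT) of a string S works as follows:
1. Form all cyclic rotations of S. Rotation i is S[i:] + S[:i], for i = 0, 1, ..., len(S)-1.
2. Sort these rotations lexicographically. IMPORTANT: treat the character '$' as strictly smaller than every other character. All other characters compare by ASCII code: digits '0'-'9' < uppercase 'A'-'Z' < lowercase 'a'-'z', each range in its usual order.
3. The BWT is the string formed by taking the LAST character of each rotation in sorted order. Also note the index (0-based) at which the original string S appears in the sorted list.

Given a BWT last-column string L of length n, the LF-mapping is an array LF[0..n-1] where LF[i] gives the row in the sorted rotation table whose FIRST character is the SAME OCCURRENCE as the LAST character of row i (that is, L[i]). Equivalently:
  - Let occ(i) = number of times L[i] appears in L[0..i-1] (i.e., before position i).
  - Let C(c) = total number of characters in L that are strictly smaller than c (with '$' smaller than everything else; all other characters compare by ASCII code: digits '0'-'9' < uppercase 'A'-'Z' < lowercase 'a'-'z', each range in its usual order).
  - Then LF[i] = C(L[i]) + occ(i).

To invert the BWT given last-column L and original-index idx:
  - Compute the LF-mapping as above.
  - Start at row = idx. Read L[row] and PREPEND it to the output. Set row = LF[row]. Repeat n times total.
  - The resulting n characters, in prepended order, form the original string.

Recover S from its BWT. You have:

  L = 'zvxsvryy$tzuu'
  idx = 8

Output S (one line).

Answer: xstyvruzyvuz$

Derivation:
LF mapping: 11 6 8 2 7 1 9 10 0 3 12 4 5
Walk LF starting at row 8, prepending L[row]:
  step 1: row=8, L[8]='$', prepend. Next row=LF[8]=0
  step 2: row=0, L[0]='z', prepend. Next row=LF[0]=11
  step 3: row=11, L[11]='u', prepend. Next row=LF[11]=4
  step 4: row=4, L[4]='v', prepend. Next row=LF[4]=7
  step 5: row=7, L[7]='y', prepend. Next row=LF[7]=10
  step 6: row=10, L[10]='z', prepend. Next row=LF[10]=12
  step 7: row=12, L[12]='u', prepend. Next row=LF[12]=5
  step 8: row=5, L[5]='r', prepend. Next row=LF[5]=1
  step 9: row=1, L[1]='v', prepend. Next row=LF[1]=6
  step 10: row=6, L[6]='y', prepend. Next row=LF[6]=9
  step 11: row=9, L[9]='t', prepend. Next row=LF[9]=3
  step 12: row=3, L[3]='s', prepend. Next row=LF[3]=2
  step 13: row=2, L[2]='x', prepend. Next row=LF[2]=8
Reversed output: xstyvruzyvuz$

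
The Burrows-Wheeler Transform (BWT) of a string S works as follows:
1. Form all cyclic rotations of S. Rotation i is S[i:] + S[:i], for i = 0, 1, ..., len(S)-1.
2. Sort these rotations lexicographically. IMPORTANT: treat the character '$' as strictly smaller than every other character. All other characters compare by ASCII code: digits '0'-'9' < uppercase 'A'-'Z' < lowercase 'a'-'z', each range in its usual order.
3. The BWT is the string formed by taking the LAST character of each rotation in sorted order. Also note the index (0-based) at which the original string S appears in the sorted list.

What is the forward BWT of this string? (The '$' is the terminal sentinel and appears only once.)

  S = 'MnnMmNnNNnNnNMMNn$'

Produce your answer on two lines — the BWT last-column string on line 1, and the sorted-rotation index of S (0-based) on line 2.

Answer: nNMn$nnMnmNMNnNNNM
4

Derivation:
All 18 rotations (rotation i = S[i:]+S[:i]):
  rot[0] = MnnMmNnNNnNnNMMNn$
  rot[1] = nnMmNnNNnNnNMMNn$M
  rot[2] = nMmNnNNnNnNMMNn$Mn
  rot[3] = MmNnNNnNnNMMNn$Mnn
  rot[4] = mNnNNnNnNMMNn$MnnM
  rot[5] = NnNNnNnNMMNn$MnnMm
  rot[6] = nNNnNnNMMNn$MnnMmN
  rot[7] = NNnNnNMMNn$MnnMmNn
  rot[8] = NnNnNMMNn$MnnMmNnN
  rot[9] = nNnNMMNn$MnnMmNnNN
  rot[10] = NnNMMNn$MnnMmNnNNn
  rot[11] = nNMMNn$MnnMmNnNNnN
  rot[12] = NMMNn$MnnMmNnNNnNn
  rot[13] = MMNn$MnnMmNnNNnNnN
  rot[14] = MNn$MnnMmNnNNnNnNM
  rot[15] = Nn$MnnMmNnNNnNnNMM
  rot[16] = n$MnnMmNnNNnNnNMMN
  rot[17] = $MnnMmNnNNnNnNMMNn
Sorted (with $ < everything):
  sorted[0] = $MnnMmNnNNnNnNMMNn  (last char: 'n')
  sorted[1] = MMNn$MnnMmNnNNnNnN  (last char: 'N')
  sorted[2] = MNn$MnnMmNnNNnNnNM  (last char: 'M')
  sorted[3] = MmNnNNnNnNMMNn$Mnn  (last char: 'n')
  sorted[4] = MnnMmNnNNnNnNMMNn$  (last char: '$')
  sorted[5] = NMMNn$MnnMmNnNNnNn  (last char: 'n')
  sorted[6] = NNnNnNMMNn$MnnMmNn  (last char: 'n')
  sorted[7] = Nn$MnnMmNnNNnNnNMM  (last char: 'M')
  sorted[8] = NnNMMNn$MnnMmNnNNn  (last char: 'n')
  sorted[9] = NnNNnNnNMMNn$MnnMm  (last char: 'm')
  sorted[10] = NnNnNMMNn$MnnMmNnN  (last char: 'N')
  sorted[11] = mNnNNnNnNMMNn$MnnM  (last char: 'M')
  sorted[12] = n$MnnMmNnNNnNnNMMN  (last char: 'N')
  sorted[13] = nMmNnNNnNnNMMNn$Mn  (last char: 'n')
  sorted[14] = nNMMNn$MnnMmNnNNnN  (last char: 'N')
  sorted[15] = nNNnNnNMMNn$MnnMmN  (last char: 'N')
  sorted[16] = nNnNMMNn$MnnMmNnNN  (last char: 'N')
  sorted[17] = nnMmNnNNnNnNMMNn$M  (last char: 'M')
Last column: nNMn$nnMnmNMNnNNNM
Original string S is at sorted index 4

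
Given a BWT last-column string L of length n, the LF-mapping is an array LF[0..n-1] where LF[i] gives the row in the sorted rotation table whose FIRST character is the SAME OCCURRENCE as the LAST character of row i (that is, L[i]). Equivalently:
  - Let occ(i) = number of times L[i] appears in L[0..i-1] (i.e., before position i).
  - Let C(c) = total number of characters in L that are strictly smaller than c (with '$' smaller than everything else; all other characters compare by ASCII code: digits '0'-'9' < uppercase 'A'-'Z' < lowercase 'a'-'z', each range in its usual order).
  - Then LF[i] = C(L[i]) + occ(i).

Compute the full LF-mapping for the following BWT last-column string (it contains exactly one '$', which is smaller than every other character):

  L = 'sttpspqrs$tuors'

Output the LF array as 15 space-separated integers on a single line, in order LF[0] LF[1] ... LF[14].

Char counts: '$':1, 'o':1, 'p':2, 'q':1, 'r':2, 's':4, 't':3, 'u':1
C (first-col start): C('$')=0, C('o')=1, C('p')=2, C('q')=4, C('r')=5, C('s')=7, C('t')=11, C('u')=14
L[0]='s': occ=0, LF[0]=C('s')+0=7+0=7
L[1]='t': occ=0, LF[1]=C('t')+0=11+0=11
L[2]='t': occ=1, LF[2]=C('t')+1=11+1=12
L[3]='p': occ=0, LF[3]=C('p')+0=2+0=2
L[4]='s': occ=1, LF[4]=C('s')+1=7+1=8
L[5]='p': occ=1, LF[5]=C('p')+1=2+1=3
L[6]='q': occ=0, LF[6]=C('q')+0=4+0=4
L[7]='r': occ=0, LF[7]=C('r')+0=5+0=5
L[8]='s': occ=2, LF[8]=C('s')+2=7+2=9
L[9]='$': occ=0, LF[9]=C('$')+0=0+0=0
L[10]='t': occ=2, LF[10]=C('t')+2=11+2=13
L[11]='u': occ=0, LF[11]=C('u')+0=14+0=14
L[12]='o': occ=0, LF[12]=C('o')+0=1+0=1
L[13]='r': occ=1, LF[13]=C('r')+1=5+1=6
L[14]='s': occ=3, LF[14]=C('s')+3=7+3=10

Answer: 7 11 12 2 8 3 4 5 9 0 13 14 1 6 10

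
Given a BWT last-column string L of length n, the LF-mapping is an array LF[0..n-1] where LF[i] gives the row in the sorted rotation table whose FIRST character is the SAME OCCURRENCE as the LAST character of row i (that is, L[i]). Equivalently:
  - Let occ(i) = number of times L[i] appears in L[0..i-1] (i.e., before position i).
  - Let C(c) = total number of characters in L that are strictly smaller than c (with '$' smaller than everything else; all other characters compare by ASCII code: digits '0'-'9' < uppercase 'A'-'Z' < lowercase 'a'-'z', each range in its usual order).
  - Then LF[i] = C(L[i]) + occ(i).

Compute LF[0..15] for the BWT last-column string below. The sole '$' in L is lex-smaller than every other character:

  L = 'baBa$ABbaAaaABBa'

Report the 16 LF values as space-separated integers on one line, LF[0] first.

Answer: 14 8 4 9 0 1 5 15 10 2 11 12 3 6 7 13

Derivation:
Char counts: '$':1, 'A':3, 'B':4, 'a':6, 'b':2
C (first-col start): C('$')=0, C('A')=1, C('B')=4, C('a')=8, C('b')=14
L[0]='b': occ=0, LF[0]=C('b')+0=14+0=14
L[1]='a': occ=0, LF[1]=C('a')+0=8+0=8
L[2]='B': occ=0, LF[2]=C('B')+0=4+0=4
L[3]='a': occ=1, LF[3]=C('a')+1=8+1=9
L[4]='$': occ=0, LF[4]=C('$')+0=0+0=0
L[5]='A': occ=0, LF[5]=C('A')+0=1+0=1
L[6]='B': occ=1, LF[6]=C('B')+1=4+1=5
L[7]='b': occ=1, LF[7]=C('b')+1=14+1=15
L[8]='a': occ=2, LF[8]=C('a')+2=8+2=10
L[9]='A': occ=1, LF[9]=C('A')+1=1+1=2
L[10]='a': occ=3, LF[10]=C('a')+3=8+3=11
L[11]='a': occ=4, LF[11]=C('a')+4=8+4=12
L[12]='A': occ=2, LF[12]=C('A')+2=1+2=3
L[13]='B': occ=2, LF[13]=C('B')+2=4+2=6
L[14]='B': occ=3, LF[14]=C('B')+3=4+3=7
L[15]='a': occ=5, LF[15]=C('a')+5=8+5=13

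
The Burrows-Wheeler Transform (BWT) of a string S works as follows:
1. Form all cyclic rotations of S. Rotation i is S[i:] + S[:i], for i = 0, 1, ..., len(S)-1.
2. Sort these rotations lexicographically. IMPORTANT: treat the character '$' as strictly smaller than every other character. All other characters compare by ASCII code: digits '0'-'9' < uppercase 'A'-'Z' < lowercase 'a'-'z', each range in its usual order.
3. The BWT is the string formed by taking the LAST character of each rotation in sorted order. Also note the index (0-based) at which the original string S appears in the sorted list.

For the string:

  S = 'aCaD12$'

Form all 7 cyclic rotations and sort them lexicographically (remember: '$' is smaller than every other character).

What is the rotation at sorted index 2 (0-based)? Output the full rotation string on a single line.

All 7 rotations (rotation i = S[i:]+S[:i]):
  rot[0] = aCaD12$
  rot[1] = CaD12$a
  rot[2] = aD12$aC
  rot[3] = D12$aCa
  rot[4] = 12$aCaD
  rot[5] = 2$aCaD1
  rot[6] = $aCaD12
Sorted (with $ < everything):
  sorted[0] = $aCaD12
  sorted[1] = 12$aCaD
  sorted[2] = 2$aCaD1
  sorted[3] = CaD12$a
  sorted[4] = D12$aCa
  sorted[5] = aCaD12$
  sorted[6] = aD12$aC
sorted[2] = 2$aCaD1

Answer: 2$aCaD1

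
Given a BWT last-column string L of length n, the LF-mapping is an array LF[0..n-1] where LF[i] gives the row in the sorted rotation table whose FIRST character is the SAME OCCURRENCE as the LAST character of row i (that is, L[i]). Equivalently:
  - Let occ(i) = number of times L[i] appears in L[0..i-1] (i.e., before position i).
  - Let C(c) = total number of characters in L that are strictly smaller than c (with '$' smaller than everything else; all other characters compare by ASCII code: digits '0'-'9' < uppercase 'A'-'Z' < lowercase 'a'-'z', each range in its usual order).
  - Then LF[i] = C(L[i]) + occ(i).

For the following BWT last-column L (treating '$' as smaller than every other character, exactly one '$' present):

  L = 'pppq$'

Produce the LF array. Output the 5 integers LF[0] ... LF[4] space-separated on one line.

Char counts: '$':1, 'p':3, 'q':1
C (first-col start): C('$')=0, C('p')=1, C('q')=4
L[0]='p': occ=0, LF[0]=C('p')+0=1+0=1
L[1]='p': occ=1, LF[1]=C('p')+1=1+1=2
L[2]='p': occ=2, LF[2]=C('p')+2=1+2=3
L[3]='q': occ=0, LF[3]=C('q')+0=4+0=4
L[4]='$': occ=0, LF[4]=C('$')+0=0+0=0

Answer: 1 2 3 4 0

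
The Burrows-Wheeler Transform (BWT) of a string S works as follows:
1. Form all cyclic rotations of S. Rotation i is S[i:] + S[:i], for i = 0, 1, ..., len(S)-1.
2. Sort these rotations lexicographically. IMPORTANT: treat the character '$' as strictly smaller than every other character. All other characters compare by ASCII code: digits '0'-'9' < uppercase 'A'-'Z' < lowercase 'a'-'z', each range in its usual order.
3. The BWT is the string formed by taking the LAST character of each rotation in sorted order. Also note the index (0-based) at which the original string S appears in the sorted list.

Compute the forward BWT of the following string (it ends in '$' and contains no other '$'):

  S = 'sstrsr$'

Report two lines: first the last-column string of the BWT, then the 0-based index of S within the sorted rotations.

Answer: rstr$ss
4

Derivation:
All 7 rotations (rotation i = S[i:]+S[:i]):
  rot[0] = sstrsr$
  rot[1] = strsr$s
  rot[2] = trsr$ss
  rot[3] = rsr$sst
  rot[4] = sr$sstr
  rot[5] = r$sstrs
  rot[6] = $sstrsr
Sorted (with $ < everything):
  sorted[0] = $sstrsr  (last char: 'r')
  sorted[1] = r$sstrs  (last char: 's')
  sorted[2] = rsr$sst  (last char: 't')
  sorted[3] = sr$sstr  (last char: 'r')
  sorted[4] = sstrsr$  (last char: '$')
  sorted[5] = strsr$s  (last char: 's')
  sorted[6] = trsr$ss  (last char: 's')
Last column: rstr$ss
Original string S is at sorted index 4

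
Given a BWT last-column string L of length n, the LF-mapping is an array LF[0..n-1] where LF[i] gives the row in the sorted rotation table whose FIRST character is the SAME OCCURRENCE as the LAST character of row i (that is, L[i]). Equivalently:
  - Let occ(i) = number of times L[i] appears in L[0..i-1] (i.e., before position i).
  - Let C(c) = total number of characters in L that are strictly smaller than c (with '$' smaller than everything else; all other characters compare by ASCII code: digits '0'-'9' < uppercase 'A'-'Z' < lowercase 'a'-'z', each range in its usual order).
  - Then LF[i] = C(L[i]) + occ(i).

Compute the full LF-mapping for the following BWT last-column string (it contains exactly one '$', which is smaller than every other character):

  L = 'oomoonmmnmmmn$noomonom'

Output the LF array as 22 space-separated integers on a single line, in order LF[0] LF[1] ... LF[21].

Answer: 14 15 1 16 17 9 2 3 10 4 5 6 11 0 12 18 19 7 20 13 21 8

Derivation:
Char counts: '$':1, 'm':8, 'n':5, 'o':8
C (first-col start): C('$')=0, C('m')=1, C('n')=9, C('o')=14
L[0]='o': occ=0, LF[0]=C('o')+0=14+0=14
L[1]='o': occ=1, LF[1]=C('o')+1=14+1=15
L[2]='m': occ=0, LF[2]=C('m')+0=1+0=1
L[3]='o': occ=2, LF[3]=C('o')+2=14+2=16
L[4]='o': occ=3, LF[4]=C('o')+3=14+3=17
L[5]='n': occ=0, LF[5]=C('n')+0=9+0=9
L[6]='m': occ=1, LF[6]=C('m')+1=1+1=2
L[7]='m': occ=2, LF[7]=C('m')+2=1+2=3
L[8]='n': occ=1, LF[8]=C('n')+1=9+1=10
L[9]='m': occ=3, LF[9]=C('m')+3=1+3=4
L[10]='m': occ=4, LF[10]=C('m')+4=1+4=5
L[11]='m': occ=5, LF[11]=C('m')+5=1+5=6
L[12]='n': occ=2, LF[12]=C('n')+2=9+2=11
L[13]='$': occ=0, LF[13]=C('$')+0=0+0=0
L[14]='n': occ=3, LF[14]=C('n')+3=9+3=12
L[15]='o': occ=4, LF[15]=C('o')+4=14+4=18
L[16]='o': occ=5, LF[16]=C('o')+5=14+5=19
L[17]='m': occ=6, LF[17]=C('m')+6=1+6=7
L[18]='o': occ=6, LF[18]=C('o')+6=14+6=20
L[19]='n': occ=4, LF[19]=C('n')+4=9+4=13
L[20]='o': occ=7, LF[20]=C('o')+7=14+7=21
L[21]='m': occ=7, LF[21]=C('m')+7=1+7=8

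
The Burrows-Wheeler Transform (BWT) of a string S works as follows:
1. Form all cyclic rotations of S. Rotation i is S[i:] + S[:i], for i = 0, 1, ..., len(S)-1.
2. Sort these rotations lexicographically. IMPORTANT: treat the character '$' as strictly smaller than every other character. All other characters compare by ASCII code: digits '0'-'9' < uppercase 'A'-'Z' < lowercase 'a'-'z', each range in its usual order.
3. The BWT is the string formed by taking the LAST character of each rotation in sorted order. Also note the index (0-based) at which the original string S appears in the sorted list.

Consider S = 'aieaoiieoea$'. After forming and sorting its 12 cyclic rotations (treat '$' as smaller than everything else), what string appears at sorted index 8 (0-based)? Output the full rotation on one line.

Answer: ieoea$aieaoi

Derivation:
All 12 rotations (rotation i = S[i:]+S[:i]):
  rot[0] = aieaoiieoea$
  rot[1] = ieaoiieoea$a
  rot[2] = eaoiieoea$ai
  rot[3] = aoiieoea$aie
  rot[4] = oiieoea$aiea
  rot[5] = iieoea$aieao
  rot[6] = ieoea$aieaoi
  rot[7] = eoea$aieaoii
  rot[8] = oea$aieaoiie
  rot[9] = ea$aieaoiieo
  rot[10] = a$aieaoiieoe
  rot[11] = $aieaoiieoea
Sorted (with $ < everything):
  sorted[0] = $aieaoiieoea
  sorted[1] = a$aieaoiieoe
  sorted[2] = aieaoiieoea$
  sorted[3] = aoiieoea$aie
  sorted[4] = ea$aieaoiieo
  sorted[5] = eaoiieoea$ai
  sorted[6] = eoea$aieaoii
  sorted[7] = ieaoiieoea$a
  sorted[8] = ieoea$aieaoi
  sorted[9] = iieoea$aieao
  sorted[10] = oea$aieaoiie
  sorted[11] = oiieoea$aiea
sorted[8] = ieoea$aieaoi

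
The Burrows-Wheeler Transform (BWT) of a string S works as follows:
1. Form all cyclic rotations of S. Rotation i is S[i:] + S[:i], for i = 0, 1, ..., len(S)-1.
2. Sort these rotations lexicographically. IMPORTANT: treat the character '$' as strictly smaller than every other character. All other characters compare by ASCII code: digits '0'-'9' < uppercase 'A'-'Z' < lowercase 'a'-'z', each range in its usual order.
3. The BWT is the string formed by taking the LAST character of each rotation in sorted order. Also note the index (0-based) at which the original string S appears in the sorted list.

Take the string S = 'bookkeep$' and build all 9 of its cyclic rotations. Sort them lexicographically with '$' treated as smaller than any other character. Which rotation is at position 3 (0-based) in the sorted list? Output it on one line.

All 9 rotations (rotation i = S[i:]+S[:i]):
  rot[0] = bookkeep$
  rot[1] = ookkeep$b
  rot[2] = okkeep$bo
  rot[3] = kkeep$boo
  rot[4] = keep$book
  rot[5] = eep$bookk
  rot[6] = ep$bookke
  rot[7] = p$bookkee
  rot[8] = $bookkeep
Sorted (with $ < everything):
  sorted[0] = $bookkeep
  sorted[1] = bookkeep$
  sorted[2] = eep$bookk
  sorted[3] = ep$bookke
  sorted[4] = keep$book
  sorted[5] = kkeep$boo
  sorted[6] = okkeep$bo
  sorted[7] = ookkeep$b
  sorted[8] = p$bookkee
sorted[3] = ep$bookke

Answer: ep$bookke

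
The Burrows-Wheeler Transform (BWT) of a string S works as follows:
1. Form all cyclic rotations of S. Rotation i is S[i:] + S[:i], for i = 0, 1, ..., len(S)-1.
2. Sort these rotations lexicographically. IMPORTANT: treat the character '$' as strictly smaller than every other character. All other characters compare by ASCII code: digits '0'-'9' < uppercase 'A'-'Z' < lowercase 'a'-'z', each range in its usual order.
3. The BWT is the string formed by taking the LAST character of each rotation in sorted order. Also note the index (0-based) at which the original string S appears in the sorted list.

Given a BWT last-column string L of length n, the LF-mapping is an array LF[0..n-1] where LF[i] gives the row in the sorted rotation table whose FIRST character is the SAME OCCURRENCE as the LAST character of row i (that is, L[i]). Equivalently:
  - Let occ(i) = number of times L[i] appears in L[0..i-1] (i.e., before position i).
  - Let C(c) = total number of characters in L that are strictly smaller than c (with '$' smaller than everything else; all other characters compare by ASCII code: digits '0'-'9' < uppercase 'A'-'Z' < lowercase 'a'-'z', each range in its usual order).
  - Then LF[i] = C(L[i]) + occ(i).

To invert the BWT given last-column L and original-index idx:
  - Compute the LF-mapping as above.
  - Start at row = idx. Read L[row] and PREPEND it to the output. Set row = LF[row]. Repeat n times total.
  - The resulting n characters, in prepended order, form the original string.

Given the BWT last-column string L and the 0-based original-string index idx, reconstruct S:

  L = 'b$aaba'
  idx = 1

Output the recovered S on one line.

LF mapping: 4 0 1 2 5 3
Walk LF starting at row 1, prepending L[row]:
  step 1: row=1, L[1]='$', prepend. Next row=LF[1]=0
  step 2: row=0, L[0]='b', prepend. Next row=LF[0]=4
  step 3: row=4, L[4]='b', prepend. Next row=LF[4]=5
  step 4: row=5, L[5]='a', prepend. Next row=LF[5]=3
  step 5: row=3, L[3]='a', prepend. Next row=LF[3]=2
  step 6: row=2, L[2]='a', prepend. Next row=LF[2]=1
Reversed output: aaabb$

Answer: aaabb$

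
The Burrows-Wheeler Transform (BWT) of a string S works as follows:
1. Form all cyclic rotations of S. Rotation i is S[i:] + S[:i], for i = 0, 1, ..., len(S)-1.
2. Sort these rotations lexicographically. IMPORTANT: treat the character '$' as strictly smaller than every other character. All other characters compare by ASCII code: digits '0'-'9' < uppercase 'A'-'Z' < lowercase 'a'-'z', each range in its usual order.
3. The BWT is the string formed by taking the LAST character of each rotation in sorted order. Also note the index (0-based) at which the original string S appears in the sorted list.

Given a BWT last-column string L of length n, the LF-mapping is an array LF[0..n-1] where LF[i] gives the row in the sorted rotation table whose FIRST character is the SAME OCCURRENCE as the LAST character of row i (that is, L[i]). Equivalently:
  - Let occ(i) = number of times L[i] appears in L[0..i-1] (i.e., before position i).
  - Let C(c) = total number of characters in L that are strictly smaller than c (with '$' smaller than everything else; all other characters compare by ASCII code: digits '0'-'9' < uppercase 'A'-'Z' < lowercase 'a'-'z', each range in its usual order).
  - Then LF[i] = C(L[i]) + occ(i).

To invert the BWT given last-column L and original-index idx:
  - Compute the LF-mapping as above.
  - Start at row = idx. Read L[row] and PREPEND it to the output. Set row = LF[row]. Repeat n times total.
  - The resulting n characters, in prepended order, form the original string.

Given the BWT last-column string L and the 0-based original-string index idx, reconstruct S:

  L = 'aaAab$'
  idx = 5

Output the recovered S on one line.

LF mapping: 2 3 1 4 5 0
Walk LF starting at row 5, prepending L[row]:
  step 1: row=5, L[5]='$', prepend. Next row=LF[5]=0
  step 2: row=0, L[0]='a', prepend. Next row=LF[0]=2
  step 3: row=2, L[2]='A', prepend. Next row=LF[2]=1
  step 4: row=1, L[1]='a', prepend. Next row=LF[1]=3
  step 5: row=3, L[3]='a', prepend. Next row=LF[3]=4
  step 6: row=4, L[4]='b', prepend. Next row=LF[4]=5
Reversed output: baaAa$

Answer: baaAa$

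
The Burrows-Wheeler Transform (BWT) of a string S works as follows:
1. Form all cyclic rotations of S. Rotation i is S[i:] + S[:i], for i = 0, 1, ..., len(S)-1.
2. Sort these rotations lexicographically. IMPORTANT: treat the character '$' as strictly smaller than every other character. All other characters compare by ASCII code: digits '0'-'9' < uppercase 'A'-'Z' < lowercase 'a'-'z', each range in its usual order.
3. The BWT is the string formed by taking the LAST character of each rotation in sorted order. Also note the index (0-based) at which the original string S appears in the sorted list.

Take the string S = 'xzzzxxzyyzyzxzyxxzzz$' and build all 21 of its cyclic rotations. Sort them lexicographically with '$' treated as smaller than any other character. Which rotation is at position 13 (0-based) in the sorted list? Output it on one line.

Answer: zxzyxxzzz$xzzzxxzyyzy

Derivation:
All 21 rotations (rotation i = S[i:]+S[:i]):
  rot[0] = xzzzxxzyyzyzxzyxxzzz$
  rot[1] = zzzxxzyyzyzxzyxxzzz$x
  rot[2] = zzxxzyyzyzxzyxxzzz$xz
  rot[3] = zxxzyyzyzxzyxxzzz$xzz
  rot[4] = xxzyyzyzxzyxxzzz$xzzz
  rot[5] = xzyyzyzxzyxxzzz$xzzzx
  rot[6] = zyyzyzxzyxxzzz$xzzzxx
  rot[7] = yyzyzxzyxxzzz$xzzzxxz
  rot[8] = yzyzxzyxxzzz$xzzzxxzy
  rot[9] = zyzxzyxxzzz$xzzzxxzyy
  rot[10] = yzxzyxxzzz$xzzzxxzyyz
  rot[11] = zxzyxxzzz$xzzzxxzyyzy
  rot[12] = xzyxxzzz$xzzzxxzyyzyz
  rot[13] = zyxxzzz$xzzzxxzyyzyzx
  rot[14] = yxxzzz$xzzzxxzyyzyzxz
  rot[15] = xxzzz$xzzzxxzyyzyzxzy
  rot[16] = xzzz$xzzzxxzyyzyzxzyx
  rot[17] = zzz$xzzzxxzyyzyzxzyxx
  rot[18] = zz$xzzzxxzyyzyzxzyxxz
  rot[19] = z$xzzzxxzyyzyzxzyxxzz
  rot[20] = $xzzzxxzyyzyzxzyxxzzz
Sorted (with $ < everything):
  sorted[0] = $xzzzxxzyyzyzxzyxxzzz
  sorted[1] = xxzyyzyzxzyxxzzz$xzzz
  sorted[2] = xxzzz$xzzzxxzyyzyzxzy
  sorted[3] = xzyxxzzz$xzzzxxzyyzyz
  sorted[4] = xzyyzyzxzyxxzzz$xzzzx
  sorted[5] = xzzz$xzzzxxzyyzyzxzyx
  sorted[6] = xzzzxxzyyzyzxzyxxzzz$
  sorted[7] = yxxzzz$xzzzxxzyyzyzxz
  sorted[8] = yyzyzxzyxxzzz$xzzzxxz
  sorted[9] = yzxzyxxzzz$xzzzxxzyyz
  sorted[10] = yzyzxzyxxzzz$xzzzxxzy
  sorted[11] = z$xzzzxxzyyzyzxzyxxzz
  sorted[12] = zxxzyyzyzxzyxxzzz$xzz
  sorted[13] = zxzyxxzzz$xzzzxxzyyzy
  sorted[14] = zyxxzzz$xzzzxxzyyzyzx
  sorted[15] = zyyzyzxzyxxzzz$xzzzxx
  sorted[16] = zyzxzyxxzzz$xzzzxxzyy
  sorted[17] = zz$xzzzxxzyyzyzxzyxxz
  sorted[18] = zzxxzyyzyzxzyxxzzz$xz
  sorted[19] = zzz$xzzzxxzyyzyzxzyxx
  sorted[20] = zzzxxzyyzyzxzyxxzzz$x
sorted[13] = zxzyxxzzz$xzzzxxzyyzy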